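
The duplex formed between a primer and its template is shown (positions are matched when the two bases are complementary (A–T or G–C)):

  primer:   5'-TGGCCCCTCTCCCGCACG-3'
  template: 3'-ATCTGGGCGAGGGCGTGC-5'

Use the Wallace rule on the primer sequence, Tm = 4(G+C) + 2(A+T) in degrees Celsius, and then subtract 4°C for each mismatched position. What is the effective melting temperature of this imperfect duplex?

52°C

Primer base counts: A=1, T=3, G=4, C=10 → A+T=4, G+C=14
Perfect-match Tm = 2(4) + 4(14) = 8 + 56 = 64°C
Mismatches (positions where the bases are not complementary): 3 (at positions 2, 4, 8)
Effective Tm = 64 − 3×4 = 64 − 12 = 52°C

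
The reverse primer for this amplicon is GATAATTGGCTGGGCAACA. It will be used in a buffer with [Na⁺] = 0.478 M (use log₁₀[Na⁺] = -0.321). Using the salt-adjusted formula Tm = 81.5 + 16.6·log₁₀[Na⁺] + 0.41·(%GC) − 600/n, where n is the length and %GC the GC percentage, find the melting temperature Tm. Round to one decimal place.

Length n = 19. Scanning the sequence gives A=6, C=3, G=6, T=4.
G+C = 9, so %GC = 9/19 × 100 = 47.368%
Salt term: 16.6 × (-0.321) = -5.329
GC term: 0.41 × 47.368 = 19.421; length term: −600/19 = −31.579
Tm = 81.5 + (-5.329) + 19.421 − 31.579 = 64.013 → 64.0°C

64.0°C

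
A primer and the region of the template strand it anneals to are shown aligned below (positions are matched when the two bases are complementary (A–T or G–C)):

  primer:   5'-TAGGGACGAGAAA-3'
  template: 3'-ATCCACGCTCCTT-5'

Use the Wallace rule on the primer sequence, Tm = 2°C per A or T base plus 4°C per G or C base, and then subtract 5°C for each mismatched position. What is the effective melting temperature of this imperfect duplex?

23°C

Primer base counts: A=6, T=1, G=5, C=1 → A+T=7, G+C=6
Perfect-match Tm = 2(7) + 4(6) = 14 + 24 = 38°C
Mismatches (positions where the bases are not complementary): 3 (at positions 5, 6, 11)
Effective Tm = 38 − 3×5 = 38 − 15 = 23°C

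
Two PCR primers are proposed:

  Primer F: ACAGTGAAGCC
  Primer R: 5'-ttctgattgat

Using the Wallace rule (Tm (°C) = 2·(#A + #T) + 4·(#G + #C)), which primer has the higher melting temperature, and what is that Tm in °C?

Primer F, 34°C

Primer F: A+T=5, G+C=6 → Tm = 2(5)+4(6) = 34°C
Primer R: A+T=8, G+C=3 → Tm = 2(8)+4(3) = 28°C
34°C vs 28°C → primer F is higher.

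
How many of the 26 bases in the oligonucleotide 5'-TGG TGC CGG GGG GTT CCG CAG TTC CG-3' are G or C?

19

G=12, C=7, T=6, A=1
Total G or C: 12 + 7 = 19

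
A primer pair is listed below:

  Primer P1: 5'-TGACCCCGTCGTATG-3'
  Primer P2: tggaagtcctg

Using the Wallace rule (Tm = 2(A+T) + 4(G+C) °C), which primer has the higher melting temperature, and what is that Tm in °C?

Primer P1, 48°C

Primer P1: A+T=6, G+C=9 → Tm = 2(6)+4(9) = 48°C
Primer P2: A+T=5, G+C=6 → Tm = 2(5)+4(6) = 34°C
48°C vs 34°C → primer P1 is higher.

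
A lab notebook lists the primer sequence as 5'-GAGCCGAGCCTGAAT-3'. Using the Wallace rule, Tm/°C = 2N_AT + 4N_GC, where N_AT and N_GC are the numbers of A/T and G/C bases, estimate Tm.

48°C

Base counts: C=4, T=2, A=4, G=5
So N_AT = 6 and N_GC = 9.
Tm = 4·9 + 2·6 = 36 + 12 = 48°C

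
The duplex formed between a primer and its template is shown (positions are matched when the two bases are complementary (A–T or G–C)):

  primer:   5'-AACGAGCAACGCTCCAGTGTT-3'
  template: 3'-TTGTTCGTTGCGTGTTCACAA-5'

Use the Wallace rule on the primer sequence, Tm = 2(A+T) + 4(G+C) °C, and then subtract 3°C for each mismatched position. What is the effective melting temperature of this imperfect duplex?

Primer base counts: A=6, T=4, G=5, C=6 → A+T=10, G+C=11
Perfect-match Tm = 2(10) + 4(11) = 20 + 44 = 64°C
Mismatches (positions where the bases are not complementary): 3 (at positions 4, 13, 15)
Effective Tm = 64 − 3×3 = 64 − 9 = 55°C

55°C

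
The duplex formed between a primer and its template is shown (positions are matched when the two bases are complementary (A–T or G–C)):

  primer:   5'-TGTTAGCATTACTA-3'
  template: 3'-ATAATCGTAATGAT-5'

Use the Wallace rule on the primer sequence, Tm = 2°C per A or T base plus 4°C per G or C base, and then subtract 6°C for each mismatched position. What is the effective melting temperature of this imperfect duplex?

Primer base counts: A=4, T=6, G=2, C=2 → A+T=10, G+C=4
Perfect-match Tm = 2(10) + 4(4) = 20 + 16 = 36°C
Mismatches (positions where the bases are not complementary): 1 (at position 2)
Effective Tm = 36 − 1×6 = 36 − 6 = 30°C

30°C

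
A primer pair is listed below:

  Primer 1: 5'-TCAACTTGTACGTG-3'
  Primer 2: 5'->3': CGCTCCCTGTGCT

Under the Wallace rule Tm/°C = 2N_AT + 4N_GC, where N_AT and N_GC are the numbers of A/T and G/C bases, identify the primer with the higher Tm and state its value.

Primer 2, 44°C

Primer 1: A+T=8, G+C=6 → Tm = 2(8)+4(6) = 40°C
Primer 2: A+T=4, G+C=9 → Tm = 2(4)+4(9) = 44°C
40°C vs 44°C → primer 2 is higher.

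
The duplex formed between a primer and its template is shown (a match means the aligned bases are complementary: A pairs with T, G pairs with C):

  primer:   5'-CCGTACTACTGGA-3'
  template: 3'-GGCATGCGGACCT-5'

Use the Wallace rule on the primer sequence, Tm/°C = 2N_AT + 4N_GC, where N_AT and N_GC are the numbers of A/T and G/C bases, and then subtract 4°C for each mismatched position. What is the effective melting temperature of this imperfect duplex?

Primer base counts: A=3, T=3, G=3, C=4 → A+T=6, G+C=7
Perfect-match Tm = 2(6) + 4(7) = 12 + 28 = 40°C
Mismatches (positions where the bases are not complementary): 2 (at positions 7, 8)
Effective Tm = 40 − 2×4 = 40 − 8 = 32°C

32°C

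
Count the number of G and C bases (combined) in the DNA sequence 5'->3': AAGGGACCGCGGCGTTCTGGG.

A=3, G=10, C=5, T=3
Total G or C: 10 + 5 = 15

15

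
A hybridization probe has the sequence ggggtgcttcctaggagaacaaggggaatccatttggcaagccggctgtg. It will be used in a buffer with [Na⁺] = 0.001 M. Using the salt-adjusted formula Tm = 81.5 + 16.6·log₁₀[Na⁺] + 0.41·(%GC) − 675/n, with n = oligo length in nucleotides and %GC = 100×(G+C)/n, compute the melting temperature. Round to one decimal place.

42.0°C

Length n = 50. Counting bases: C=10, T=10, G=19, A=11
G+C = 29, so %GC = 29/50 × 100 = 58%
Salt term: 16.6 × (-3) = -49.8
GC term: 0.41 × 58 = 23.78; length term: −675/50 = −13.5
Tm = 81.5 + (-49.8) + 23.78 − 13.5 = 41.98 → 42.0°C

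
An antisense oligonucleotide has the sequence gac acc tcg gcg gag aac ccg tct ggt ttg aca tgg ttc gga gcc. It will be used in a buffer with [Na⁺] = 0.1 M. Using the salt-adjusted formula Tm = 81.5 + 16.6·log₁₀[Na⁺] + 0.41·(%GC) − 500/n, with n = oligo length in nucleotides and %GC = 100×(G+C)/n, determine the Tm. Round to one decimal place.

79.3°C

Length n = 45. T=9, A=8, G=15, C=13
G+C = 28, so %GC = 28/45 × 100 = 62.222%
Salt term: 16.6 × (-1) = -16.6
GC term: 0.41 × 62.222 = 25.511; length term: −500/45 = −11.111
Tm = 81.5 + (-16.6) + 25.511 − 11.111 = 79.3 → 79.3°C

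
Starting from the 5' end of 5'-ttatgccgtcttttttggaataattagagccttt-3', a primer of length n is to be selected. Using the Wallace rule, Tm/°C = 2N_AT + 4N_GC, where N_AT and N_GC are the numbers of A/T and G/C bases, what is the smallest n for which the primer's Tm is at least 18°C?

First 6 bases: TTATGC → Tm = 16°C (< 18°C)
First 7 bases: TTATGCC → Tm = 20°C (≥ 18°C)
Each additional base adds 2°C (A/T) or 4°C (G/C), so Tm is non-decreasing in n; n = 7 is the first length to reach 18°C.

n = 7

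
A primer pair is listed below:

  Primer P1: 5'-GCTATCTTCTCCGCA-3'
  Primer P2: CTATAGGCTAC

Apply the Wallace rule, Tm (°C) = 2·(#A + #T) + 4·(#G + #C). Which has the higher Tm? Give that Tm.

Primer P1, 46°C

Primer P1: A+T=7, G+C=8 → Tm = 2(7)+4(8) = 46°C
Primer P2: A+T=6, G+C=5 → Tm = 2(6)+4(5) = 32°C
46°C vs 32°C → primer P1 is higher.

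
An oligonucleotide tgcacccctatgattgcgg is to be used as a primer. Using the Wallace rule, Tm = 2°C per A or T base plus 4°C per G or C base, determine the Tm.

C=6, A=3, T=5, G=5
So N_AT = 8 and N_GC = 11.
Tm = 2×8 + 4×11 = 60°C

60°C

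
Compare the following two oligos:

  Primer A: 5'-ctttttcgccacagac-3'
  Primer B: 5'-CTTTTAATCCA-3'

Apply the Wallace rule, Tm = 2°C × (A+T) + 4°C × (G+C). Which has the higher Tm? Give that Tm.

Primer A: A+T=8, G+C=8 → Tm = 2(8)+4(8) = 48°C
Primer B: A+T=8, G+C=3 → Tm = 2(8)+4(3) = 28°C
48°C vs 28°C → primer A is higher.

Primer A, 48°C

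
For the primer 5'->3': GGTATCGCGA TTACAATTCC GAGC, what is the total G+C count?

12

Counting bases: G=6, T=6, A=6, C=6
Total G or C: 6 + 6 = 12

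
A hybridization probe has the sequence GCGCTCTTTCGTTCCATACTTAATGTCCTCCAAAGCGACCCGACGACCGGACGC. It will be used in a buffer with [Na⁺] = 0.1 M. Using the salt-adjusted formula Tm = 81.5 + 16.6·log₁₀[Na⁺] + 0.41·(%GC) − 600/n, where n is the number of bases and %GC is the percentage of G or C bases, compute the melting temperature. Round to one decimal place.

Length n = 54. Scanning the sequence gives C=20, G=11, A=11, T=12.
G+C = 31, so %GC = 31/54 × 100 = 57.407%
Salt term: 16.6 × (-1) = -16.6
GC term: 0.41 × 57.407 = 23.537; length term: −600/54 = −11.111
Tm = 81.5 + (-16.6) + 23.537 − 11.111 = 77.326 → 77.3°C

77.3°C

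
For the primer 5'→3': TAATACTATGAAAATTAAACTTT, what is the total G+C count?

Scanning the sequence gives G=1, T=9, A=11, C=2.
Total G or C: 1 + 2 = 3

3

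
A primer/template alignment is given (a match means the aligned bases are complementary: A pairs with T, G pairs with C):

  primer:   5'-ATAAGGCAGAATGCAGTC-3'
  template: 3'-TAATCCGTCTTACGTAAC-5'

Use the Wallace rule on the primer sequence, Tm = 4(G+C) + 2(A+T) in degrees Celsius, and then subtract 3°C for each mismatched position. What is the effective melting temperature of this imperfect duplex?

Primer base counts: A=7, T=3, G=5, C=3 → A+T=10, G+C=8
Perfect-match Tm = 2(10) + 4(8) = 20 + 32 = 52°C
Mismatches (positions where the bases are not complementary): 3 (at positions 3, 16, 18)
Effective Tm = 52 − 3×3 = 52 − 9 = 43°C

43°C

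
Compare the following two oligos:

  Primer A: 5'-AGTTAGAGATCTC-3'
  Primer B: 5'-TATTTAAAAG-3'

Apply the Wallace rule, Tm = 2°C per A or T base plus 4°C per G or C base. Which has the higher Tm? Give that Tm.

Primer A, 36°C

Primer A: A+T=8, G+C=5 → Tm = 2(8)+4(5) = 36°C
Primer B: A+T=9, G+C=1 → Tm = 2(9)+4(1) = 22°C
36°C vs 22°C → primer A is higher.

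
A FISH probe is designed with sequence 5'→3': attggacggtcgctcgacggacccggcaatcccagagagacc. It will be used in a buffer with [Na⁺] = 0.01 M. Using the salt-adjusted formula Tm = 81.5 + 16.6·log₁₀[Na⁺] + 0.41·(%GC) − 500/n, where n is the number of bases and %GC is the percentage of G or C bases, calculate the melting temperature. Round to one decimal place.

62.8°C

Length n = 42. A=10, G=13, T=5, C=14
G+C = 27, so %GC = 27/42 × 100 = 64.286%
Salt term: 16.6 × (-2) = -33.2
GC term: 0.41 × 64.286 = 26.357; length term: −500/42 = −11.905
Tm = 81.5 + (-33.2) + 26.357 − 11.905 = 62.752 → 62.8°C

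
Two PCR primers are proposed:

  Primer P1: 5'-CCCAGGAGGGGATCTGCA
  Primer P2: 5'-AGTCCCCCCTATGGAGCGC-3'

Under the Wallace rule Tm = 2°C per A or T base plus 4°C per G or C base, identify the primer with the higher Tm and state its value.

Primer P1: A+T=6, G+C=12 → Tm = 2(6)+4(12) = 60°C
Primer P2: A+T=6, G+C=13 → Tm = 2(6)+4(13) = 64°C
60°C vs 64°C → primer P2 is higher.

Primer P2, 64°C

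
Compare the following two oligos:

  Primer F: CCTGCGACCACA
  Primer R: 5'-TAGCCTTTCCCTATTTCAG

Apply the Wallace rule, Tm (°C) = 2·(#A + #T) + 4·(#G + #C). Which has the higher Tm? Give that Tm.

Primer F: A+T=4, G+C=8 → Tm = 2(4)+4(8) = 40°C
Primer R: A+T=11, G+C=8 → Tm = 2(11)+4(8) = 54°C
40°C vs 54°C → primer R is higher.

Primer R, 54°C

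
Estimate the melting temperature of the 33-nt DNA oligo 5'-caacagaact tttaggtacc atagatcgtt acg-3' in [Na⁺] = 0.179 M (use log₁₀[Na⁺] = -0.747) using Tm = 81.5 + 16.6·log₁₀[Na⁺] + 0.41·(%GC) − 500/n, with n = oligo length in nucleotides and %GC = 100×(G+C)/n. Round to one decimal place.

70.1°C

Length n = 33. Scanning the sequence gives A=11, G=6, T=9, C=7.
G+C = 13, so %GC = 13/33 × 100 = 39.394%
Salt term: 16.6 × (-0.747) = -12.4
GC term: 0.41 × 39.394 = 16.152; length term: −500/33 = −15.152
Tm = 81.5 + (-12.4) + 16.152 − 15.152 = 70.1 → 70.1°C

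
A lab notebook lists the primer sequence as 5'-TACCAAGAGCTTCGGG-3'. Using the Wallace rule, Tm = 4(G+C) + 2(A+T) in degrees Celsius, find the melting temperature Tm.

Counting bases: C=4, T=3, G=5, A=4
A+T = 7, G+C = 9
Tm = 2×7 + 4×9 = 50°C

50°C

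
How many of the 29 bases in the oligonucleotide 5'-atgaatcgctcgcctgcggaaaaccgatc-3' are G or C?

16

Base counts: A=8, C=9, T=5, G=7
Total G or C: 7 + 9 = 16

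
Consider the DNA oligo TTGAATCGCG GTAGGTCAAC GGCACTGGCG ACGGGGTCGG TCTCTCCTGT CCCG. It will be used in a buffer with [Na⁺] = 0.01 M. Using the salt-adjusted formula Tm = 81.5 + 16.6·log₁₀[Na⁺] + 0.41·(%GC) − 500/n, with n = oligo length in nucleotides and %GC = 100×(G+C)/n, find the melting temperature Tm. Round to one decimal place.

65.6°C

Length n = 54. C=16, T=12, G=19, A=7
G+C = 35, so %GC = 35/54 × 100 = 64.815%
Salt term: 16.6 × (-2) = -33.2
GC term: 0.41 × 64.815 = 26.574; length term: −500/54 = −9.259
Tm = 81.5 + (-33.2) + 26.574 − 9.259 = 65.615 → 65.6°C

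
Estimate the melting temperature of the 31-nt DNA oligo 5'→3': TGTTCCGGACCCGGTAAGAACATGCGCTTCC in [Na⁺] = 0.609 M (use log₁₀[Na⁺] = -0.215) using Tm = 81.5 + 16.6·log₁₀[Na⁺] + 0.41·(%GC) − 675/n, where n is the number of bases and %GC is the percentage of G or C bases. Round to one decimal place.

80.0°C

Length n = 31. C=10, G=8, A=6, T=7
G+C = 18, so %GC = 18/31 × 100 = 58.065%
Salt term: 16.6 × (-0.215) = -3.569
GC term: 0.41 × 58.065 = 23.807; length term: −675/31 = −21.774
Tm = 81.5 + (-3.569) + 23.807 − 21.774 = 79.964 → 80.0°C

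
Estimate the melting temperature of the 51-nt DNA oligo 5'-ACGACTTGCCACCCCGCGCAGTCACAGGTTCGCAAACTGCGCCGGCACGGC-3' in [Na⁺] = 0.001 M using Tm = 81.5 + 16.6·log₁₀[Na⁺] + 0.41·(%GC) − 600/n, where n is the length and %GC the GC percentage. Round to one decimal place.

48.1°C

Length n = 51. Scanning the sequence gives G=14, C=21, A=10, T=6.
G+C = 35, so %GC = 35/51 × 100 = 68.627%
Salt term: 16.6 × (-3) = -49.8
GC term: 0.41 × 68.627 = 28.137; length term: −600/51 = −11.765
Tm = 81.5 + (-49.8) + 28.137 − 11.765 = 48.072 → 48.1°C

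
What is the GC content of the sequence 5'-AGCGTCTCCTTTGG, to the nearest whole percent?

Scanning the sequence gives T=5, A=1, C=4, G=4.
G+C = 4 + 4 = 8 out of 14 bases
%GC = 8/14 × 100 = 57.14% ≈ 57%

57%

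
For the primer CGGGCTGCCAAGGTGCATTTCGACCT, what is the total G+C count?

16

Scanning the sequence gives C=8, A=4, T=6, G=8.
G+C = 8 + 8 = 16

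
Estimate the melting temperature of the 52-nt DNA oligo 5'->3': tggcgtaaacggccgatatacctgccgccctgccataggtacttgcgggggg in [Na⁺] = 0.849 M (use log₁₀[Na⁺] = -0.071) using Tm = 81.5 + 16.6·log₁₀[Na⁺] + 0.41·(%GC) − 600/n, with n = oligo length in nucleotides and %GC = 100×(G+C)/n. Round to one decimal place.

94.8°C

Length n = 52. Scanning the sequence gives G=18, T=10, C=15, A=9.
G+C = 33, so %GC = 33/52 × 100 = 63.462%
Salt term: 16.6 × (-0.071) = -1.179
GC term: 0.41 × 63.462 = 26.019; length term: −600/52 = −11.538
Tm = 81.5 + (-1.179) + 26.019 − 11.538 = 94.802 → 94.8°C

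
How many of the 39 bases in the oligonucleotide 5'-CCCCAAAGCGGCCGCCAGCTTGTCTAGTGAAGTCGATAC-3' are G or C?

C=13, G=10, T=7, A=9
Total G or C: 10 + 13 = 23

23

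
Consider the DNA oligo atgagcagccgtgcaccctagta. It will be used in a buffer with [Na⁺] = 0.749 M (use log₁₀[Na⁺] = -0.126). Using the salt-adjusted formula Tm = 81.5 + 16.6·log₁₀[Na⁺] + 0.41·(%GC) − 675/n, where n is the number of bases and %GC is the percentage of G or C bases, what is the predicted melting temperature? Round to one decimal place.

Length n = 23. Scanning the sequence gives A=6, C=7, G=6, T=4.
G+C = 13, so %GC = 13/23 × 100 = 56.522%
Salt term: 16.6 × (-0.126) = -2.092
GC term: 0.41 × 56.522 = 23.174; length term: −675/23 = −29.348
Tm = 81.5 + (-2.092) + 23.174 − 29.348 = 73.234 → 73.2°C

73.2°C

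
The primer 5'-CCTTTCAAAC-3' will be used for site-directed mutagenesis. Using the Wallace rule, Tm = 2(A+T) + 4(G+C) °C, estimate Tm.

Counting bases: C=4, T=3, G=0, A=3
A+T = 6, G+C = 4
Tm = 2(6) + 4(4) = 12 + 16 = 28°C

28°C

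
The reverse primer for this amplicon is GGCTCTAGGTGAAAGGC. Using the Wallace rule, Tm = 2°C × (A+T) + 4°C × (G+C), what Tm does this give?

Scanning the sequence gives T=3, G=7, A=4, C=3.
A+T = 7, G+C = 10
Tm = 2(7) + 4(10) = 14 + 40 = 54°C

54°C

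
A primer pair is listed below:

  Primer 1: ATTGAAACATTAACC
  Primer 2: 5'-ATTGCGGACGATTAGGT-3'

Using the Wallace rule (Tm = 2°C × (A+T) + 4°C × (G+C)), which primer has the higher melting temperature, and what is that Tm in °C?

Primer 1: A+T=11, G+C=4 → Tm = 2(11)+4(4) = 38°C
Primer 2: A+T=9, G+C=8 → Tm = 2(9)+4(8) = 50°C
38°C vs 50°C → primer 2 is higher.

Primer 2, 50°C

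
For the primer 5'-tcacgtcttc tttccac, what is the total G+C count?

Base counts: C=7, T=7, G=1, A=2
G+C = 1 + 7 = 8

8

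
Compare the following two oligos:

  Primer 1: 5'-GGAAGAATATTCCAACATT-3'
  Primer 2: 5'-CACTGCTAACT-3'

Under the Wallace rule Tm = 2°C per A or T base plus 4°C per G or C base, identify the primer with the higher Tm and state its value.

Primer 1, 50°C

Primer 1: A+T=13, G+C=6 → Tm = 2(13)+4(6) = 50°C
Primer 2: A+T=6, G+C=5 → Tm = 2(6)+4(5) = 32°C
50°C vs 32°C → primer 1 is higher.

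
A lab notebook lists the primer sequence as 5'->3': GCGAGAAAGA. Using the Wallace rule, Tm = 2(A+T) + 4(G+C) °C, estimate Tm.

Base counts: G=4, C=1, A=5, T=0
AT pairs contribute 5, GC pairs contribute 5.
Tm = 2×5 + 4×5 = 30°C

30°C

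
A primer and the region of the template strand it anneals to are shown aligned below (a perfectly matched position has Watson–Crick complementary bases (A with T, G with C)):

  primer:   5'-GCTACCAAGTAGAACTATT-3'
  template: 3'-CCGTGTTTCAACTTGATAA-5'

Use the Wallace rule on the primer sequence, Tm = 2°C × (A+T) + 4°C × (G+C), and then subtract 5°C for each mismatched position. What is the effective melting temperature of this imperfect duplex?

Primer base counts: A=7, T=5, G=3, C=4 → A+T=12, G+C=7
Perfect-match Tm = 2(12) + 4(7) = 24 + 28 = 52°C
Mismatches (positions where the bases are not complementary): 4 (at positions 2, 3, 6, 11)
Effective Tm = 52 − 4×5 = 52 − 20 = 32°C

32°C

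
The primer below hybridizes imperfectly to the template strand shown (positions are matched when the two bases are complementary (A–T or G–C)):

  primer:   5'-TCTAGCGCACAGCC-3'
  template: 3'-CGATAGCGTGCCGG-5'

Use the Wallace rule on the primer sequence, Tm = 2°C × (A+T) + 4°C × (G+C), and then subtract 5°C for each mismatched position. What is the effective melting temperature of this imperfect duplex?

31°C

Primer base counts: A=3, T=2, G=3, C=6 → A+T=5, G+C=9
Perfect-match Tm = 2(5) + 4(9) = 10 + 36 = 46°C
Mismatches (positions where the bases are not complementary): 3 (at positions 1, 5, 11)
Effective Tm = 46 − 3×5 = 46 − 15 = 31°C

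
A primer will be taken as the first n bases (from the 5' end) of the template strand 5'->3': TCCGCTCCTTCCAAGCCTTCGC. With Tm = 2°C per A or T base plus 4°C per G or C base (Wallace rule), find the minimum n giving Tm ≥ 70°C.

n = 22

First 21 bases: TCCGCTCCTTCCAAGCCTTCG → Tm = 68°C (< 70°C)
First 22 bases: TCCGCTCCTTCCAAGCCTTCGC → Tm = 72°C (≥ 70°C)
Each additional base adds 2°C (A/T) or 4°C (G/C), so Tm is non-decreasing in n; n = 22 is the first length to reach 70°C.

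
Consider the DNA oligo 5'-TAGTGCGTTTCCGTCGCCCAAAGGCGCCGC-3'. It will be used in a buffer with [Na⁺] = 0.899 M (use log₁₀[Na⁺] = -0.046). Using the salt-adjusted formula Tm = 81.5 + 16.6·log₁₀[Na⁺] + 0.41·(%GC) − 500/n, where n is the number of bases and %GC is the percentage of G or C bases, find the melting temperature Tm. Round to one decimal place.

Length n = 30. Scanning the sequence gives T=6, A=4, G=9, C=11.
G+C = 20, so %GC = 20/30 × 100 = 66.667%
Salt term: 16.6 × (-0.046) = -0.764
GC term: 0.41 × 66.667 = 27.333; length term: −500/30 = −16.667
Tm = 81.5 + (-0.764) + 27.333 − 16.667 = 91.402 → 91.4°C

91.4°C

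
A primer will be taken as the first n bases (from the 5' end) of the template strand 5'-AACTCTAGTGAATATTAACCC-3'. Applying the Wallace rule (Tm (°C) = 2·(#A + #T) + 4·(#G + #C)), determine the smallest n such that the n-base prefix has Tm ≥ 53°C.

n = 21

First 20 bases: AACTCTAGTGAATATTAACC → Tm = 52°C (< 53°C)
First 21 bases: AACTCTAGTGAATATTAACCC → Tm = 56°C (≥ 53°C)
Each additional base adds 2°C (A/T) or 4°C (G/C), so Tm is non-decreasing in n; n = 21 is the first length to reach 53°C.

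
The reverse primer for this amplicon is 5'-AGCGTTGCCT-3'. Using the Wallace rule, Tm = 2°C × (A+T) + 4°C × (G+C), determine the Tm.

Scanning the sequence gives A=1, G=3, T=3, C=3.
A+T = 4, G+C = 6
Tm = 4·6 + 2·4 = 24 + 8 = 32°C

32°C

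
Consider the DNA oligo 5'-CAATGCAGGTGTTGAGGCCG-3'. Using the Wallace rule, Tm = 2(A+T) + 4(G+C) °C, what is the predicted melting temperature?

64°C

Scanning the sequence gives C=4, A=4, G=8, T=4.
A+T = 8, G+C = 12
Tm = 4·12 + 2·8 = 48 + 16 = 64°C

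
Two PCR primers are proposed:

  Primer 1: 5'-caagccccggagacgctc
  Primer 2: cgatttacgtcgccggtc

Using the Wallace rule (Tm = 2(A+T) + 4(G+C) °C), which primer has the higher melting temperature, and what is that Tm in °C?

Primer 1, 62°C

Primer 1: A+T=5, G+C=13 → Tm = 2(5)+4(13) = 62°C
Primer 2: A+T=7, G+C=11 → Tm = 2(7)+4(11) = 58°C
62°C vs 58°C → primer 1 is higher.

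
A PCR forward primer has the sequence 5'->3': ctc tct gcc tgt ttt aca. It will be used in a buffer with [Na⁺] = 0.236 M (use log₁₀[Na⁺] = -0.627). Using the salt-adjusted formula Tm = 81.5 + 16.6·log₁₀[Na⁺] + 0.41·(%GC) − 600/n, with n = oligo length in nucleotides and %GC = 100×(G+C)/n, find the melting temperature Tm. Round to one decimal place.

Length n = 18. T=8, G=2, A=2, C=6
G+C = 8, so %GC = 8/18 × 100 = 44.444%
Salt term: 16.6 × (-0.627) = -10.408
GC term: 0.41 × 44.444 = 18.222; length term: −600/18 = −33.333
Tm = 81.5 + (-10.408) + 18.222 − 33.333 = 55.981 → 56.0°C

56.0°C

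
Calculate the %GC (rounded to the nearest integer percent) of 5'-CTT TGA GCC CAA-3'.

Scanning the sequence gives C=4, T=3, A=3, G=2.
G+C = 2 + 4 = 6 out of 12 bases
%GC = 6/12 × 100 = 50% ≈ 50%

50%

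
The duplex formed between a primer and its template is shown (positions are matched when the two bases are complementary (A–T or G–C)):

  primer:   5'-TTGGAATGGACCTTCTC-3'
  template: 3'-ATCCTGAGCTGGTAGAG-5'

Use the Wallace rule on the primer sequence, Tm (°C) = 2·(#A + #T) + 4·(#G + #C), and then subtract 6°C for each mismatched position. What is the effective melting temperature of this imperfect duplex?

Primer base counts: A=3, T=6, G=4, C=4 → A+T=9, G+C=8
Perfect-match Tm = 2(9) + 4(8) = 18 + 32 = 50°C
Mismatches (positions where the bases are not complementary): 4 (at positions 2, 6, 8, 13)
Effective Tm = 50 − 4×6 = 50 − 24 = 26°C

26°C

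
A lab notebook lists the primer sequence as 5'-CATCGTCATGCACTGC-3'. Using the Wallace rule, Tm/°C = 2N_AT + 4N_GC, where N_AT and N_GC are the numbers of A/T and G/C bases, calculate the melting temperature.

50°C

G=3, A=3, C=6, T=4
A+T = 7, G+C = 9
Tm = 2(7) + 4(9) = 14 + 36 = 50°C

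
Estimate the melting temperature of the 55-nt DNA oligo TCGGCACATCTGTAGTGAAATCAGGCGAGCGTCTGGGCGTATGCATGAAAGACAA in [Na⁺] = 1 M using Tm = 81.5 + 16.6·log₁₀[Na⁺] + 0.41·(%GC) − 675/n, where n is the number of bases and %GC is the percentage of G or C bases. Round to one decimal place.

Length n = 55. A=16, G=17, C=11, T=11
G+C = 28, so %GC = 28/55 × 100 = 50.909%
Salt term: 16.6 × (0) = 0
GC term: 0.41 × 50.909 = 20.873; length term: −675/55 = −12.273
Tm = 81.5 + (0) + 20.873 − 12.273 = 90.1 → 90.1°C

90.1°C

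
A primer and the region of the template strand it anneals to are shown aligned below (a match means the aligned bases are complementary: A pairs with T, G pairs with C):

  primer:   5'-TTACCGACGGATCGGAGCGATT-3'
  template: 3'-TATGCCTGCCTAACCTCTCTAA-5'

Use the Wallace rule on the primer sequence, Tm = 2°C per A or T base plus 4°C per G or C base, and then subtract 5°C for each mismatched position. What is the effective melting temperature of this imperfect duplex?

Primer base counts: A=5, T=5, G=7, C=5 → A+T=10, G+C=12
Perfect-match Tm = 2(10) + 4(12) = 20 + 48 = 68°C
Mismatches (positions where the bases are not complementary): 4 (at positions 1, 5, 13, 18)
Effective Tm = 68 − 4×5 = 68 − 20 = 48°C

48°C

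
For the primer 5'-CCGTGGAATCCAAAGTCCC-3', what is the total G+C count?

11

Scanning the sequence gives C=7, A=5, T=3, G=4.
Total G or C: 4 + 7 = 11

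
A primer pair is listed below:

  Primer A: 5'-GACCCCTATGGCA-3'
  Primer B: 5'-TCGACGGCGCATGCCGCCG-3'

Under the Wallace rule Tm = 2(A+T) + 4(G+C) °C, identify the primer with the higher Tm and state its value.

Primer B, 68°C

Primer A: A+T=5, G+C=8 → Tm = 2(5)+4(8) = 42°C
Primer B: A+T=4, G+C=15 → Tm = 2(4)+4(15) = 68°C
42°C vs 68°C → primer B is higher.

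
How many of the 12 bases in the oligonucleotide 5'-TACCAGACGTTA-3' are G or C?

T=3, A=4, G=2, C=3
Total G or C: 2 + 3 = 5

5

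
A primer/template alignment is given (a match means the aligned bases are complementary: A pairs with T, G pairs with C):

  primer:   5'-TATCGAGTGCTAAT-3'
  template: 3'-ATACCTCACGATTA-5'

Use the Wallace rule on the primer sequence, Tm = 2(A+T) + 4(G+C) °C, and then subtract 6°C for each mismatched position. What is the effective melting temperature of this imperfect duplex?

Primer base counts: A=4, T=5, G=3, C=2 → A+T=9, G+C=5
Perfect-match Tm = 2(9) + 4(5) = 18 + 20 = 38°C
Mismatches (positions where the bases are not complementary): 1 (at position 4)
Effective Tm = 38 − 1×6 = 38 − 6 = 32°C

32°C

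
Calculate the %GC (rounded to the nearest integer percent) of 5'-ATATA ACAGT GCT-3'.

31%

Base counts: A=5, G=2, T=4, C=2
G+C = 2 + 2 = 4 out of 13 bases
%GC = 4/13 × 100 = 30.77% ≈ 31%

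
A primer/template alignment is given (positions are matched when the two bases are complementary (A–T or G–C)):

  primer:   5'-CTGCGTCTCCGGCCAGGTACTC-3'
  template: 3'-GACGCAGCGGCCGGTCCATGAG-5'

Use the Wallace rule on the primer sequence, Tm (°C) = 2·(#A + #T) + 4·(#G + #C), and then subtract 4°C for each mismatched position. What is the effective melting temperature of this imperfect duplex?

70°C

Primer base counts: A=2, T=5, G=6, C=9 → A+T=7, G+C=15
Perfect-match Tm = 2(7) + 4(15) = 14 + 60 = 74°C
Mismatches (positions where the bases are not complementary): 1 (at position 8)
Effective Tm = 74 − 1×4 = 74 − 4 = 70°C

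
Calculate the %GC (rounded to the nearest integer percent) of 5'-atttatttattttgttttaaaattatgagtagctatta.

Base counts: C=1, A=12, T=21, G=4
G+C = 4 + 1 = 5 out of 38 bases
%GC = 5/38 × 100 = 13.16% ≈ 13%

13%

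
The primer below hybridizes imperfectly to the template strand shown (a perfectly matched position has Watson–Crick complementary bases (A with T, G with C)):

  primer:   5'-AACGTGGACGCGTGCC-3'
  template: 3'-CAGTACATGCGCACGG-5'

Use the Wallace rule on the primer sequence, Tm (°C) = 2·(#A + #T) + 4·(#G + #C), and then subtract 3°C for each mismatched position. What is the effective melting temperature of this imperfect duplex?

Primer base counts: A=3, T=2, G=6, C=5 → A+T=5, G+C=11
Perfect-match Tm = 2(5) + 4(11) = 10 + 44 = 54°C
Mismatches (positions where the bases are not complementary): 4 (at positions 1, 2, 4, 7)
Effective Tm = 54 − 4×3 = 54 − 12 = 42°C

42°C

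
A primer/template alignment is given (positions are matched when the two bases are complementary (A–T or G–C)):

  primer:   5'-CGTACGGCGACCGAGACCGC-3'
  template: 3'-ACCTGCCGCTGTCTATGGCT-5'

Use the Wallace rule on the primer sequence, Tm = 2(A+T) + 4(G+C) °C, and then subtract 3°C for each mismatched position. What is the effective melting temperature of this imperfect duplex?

55°C

Primer base counts: A=4, T=1, G=7, C=8 → A+T=5, G+C=15
Perfect-match Tm = 2(5) + 4(15) = 10 + 60 = 70°C
Mismatches (positions where the bases are not complementary): 5 (at positions 1, 3, 12, 15, 20)
Effective Tm = 70 − 5×3 = 70 − 15 = 55°C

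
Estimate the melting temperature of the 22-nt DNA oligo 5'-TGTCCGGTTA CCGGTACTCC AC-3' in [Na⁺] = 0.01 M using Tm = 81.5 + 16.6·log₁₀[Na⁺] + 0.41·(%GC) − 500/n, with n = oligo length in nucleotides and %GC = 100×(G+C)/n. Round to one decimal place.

Length n = 22. Base counts: T=6, G=5, C=8, A=3
G+C = 13, so %GC = 13/22 × 100 = 59.091%
Salt term: 16.6 × (-2) = -33.2
GC term: 0.41 × 59.091 = 24.227; length term: −500/22 = −22.727
Tm = 81.5 + (-33.2) + 24.227 − 22.727 = 49.8 → 49.8°C

49.8°C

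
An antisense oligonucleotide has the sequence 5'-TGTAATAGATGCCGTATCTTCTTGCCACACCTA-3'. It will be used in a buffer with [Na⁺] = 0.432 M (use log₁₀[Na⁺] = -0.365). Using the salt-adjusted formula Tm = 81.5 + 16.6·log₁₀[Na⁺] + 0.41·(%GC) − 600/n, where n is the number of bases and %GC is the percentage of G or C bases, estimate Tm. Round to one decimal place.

Length n = 33. C=9, A=8, T=11, G=5
G+C = 14, so %GC = 14/33 × 100 = 42.424%
Salt term: 16.6 × (-0.365) = -6.059
GC term: 0.41 × 42.424 = 17.394; length term: −600/33 = −18.182
Tm = 81.5 + (-6.059) + 17.394 − 18.182 = 74.653 → 74.7°C

74.7°C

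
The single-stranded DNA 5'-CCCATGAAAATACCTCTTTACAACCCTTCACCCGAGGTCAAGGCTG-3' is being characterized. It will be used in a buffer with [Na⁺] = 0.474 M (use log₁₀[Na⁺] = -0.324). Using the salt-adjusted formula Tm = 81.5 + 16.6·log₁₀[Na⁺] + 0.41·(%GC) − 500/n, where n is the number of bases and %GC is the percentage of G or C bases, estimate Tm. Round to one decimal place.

Length n = 46. Scanning the sequence gives C=16, G=7, T=10, A=13.
G+C = 23, so %GC = 23/46 × 100 = 50%
Salt term: 16.6 × (-0.324) = -5.378
GC term: 0.41 × 50 = 20.5; length term: −500/46 = −10.87
Tm = 81.5 + (-5.378) + 20.5 − 10.87 = 85.752 → 85.8°C

85.8°C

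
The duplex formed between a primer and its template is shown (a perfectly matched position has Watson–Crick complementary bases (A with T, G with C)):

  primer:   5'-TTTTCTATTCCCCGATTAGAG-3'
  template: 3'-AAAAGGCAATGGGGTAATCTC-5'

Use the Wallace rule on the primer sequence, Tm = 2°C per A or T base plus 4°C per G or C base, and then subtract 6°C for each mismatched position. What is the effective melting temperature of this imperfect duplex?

34°C

Primer base counts: A=4, T=9, G=3, C=5 → A+T=13, G+C=8
Perfect-match Tm = 2(13) + 4(8) = 26 + 32 = 58°C
Mismatches (positions where the bases are not complementary): 4 (at positions 6, 7, 10, 14)
Effective Tm = 58 − 4×6 = 58 − 24 = 34°C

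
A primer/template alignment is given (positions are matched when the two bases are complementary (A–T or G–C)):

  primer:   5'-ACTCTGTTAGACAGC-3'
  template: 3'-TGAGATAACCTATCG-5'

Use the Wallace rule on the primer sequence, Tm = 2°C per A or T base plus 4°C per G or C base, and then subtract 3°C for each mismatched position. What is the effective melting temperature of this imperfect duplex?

Primer base counts: A=4, T=4, G=3, C=4 → A+T=8, G+C=7
Perfect-match Tm = 2(8) + 4(7) = 16 + 28 = 44°C
Mismatches (positions where the bases are not complementary): 3 (at positions 6, 9, 12)
Effective Tm = 44 − 3×3 = 44 − 9 = 35°C

35°C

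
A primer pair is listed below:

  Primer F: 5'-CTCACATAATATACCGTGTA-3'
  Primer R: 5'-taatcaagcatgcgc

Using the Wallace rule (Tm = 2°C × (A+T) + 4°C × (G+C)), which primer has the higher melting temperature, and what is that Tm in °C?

Primer F: A+T=13, G+C=7 → Tm = 2(13)+4(7) = 54°C
Primer R: A+T=8, G+C=7 → Tm = 2(8)+4(7) = 44°C
54°C vs 44°C → primer F is higher.

Primer F, 54°C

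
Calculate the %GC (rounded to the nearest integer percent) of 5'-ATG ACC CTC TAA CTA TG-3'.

41%

T=5, G=2, C=5, A=5
G+C = 2 + 5 = 7 out of 17 bases
%GC = 7/17 × 100 = 41.18% ≈ 41%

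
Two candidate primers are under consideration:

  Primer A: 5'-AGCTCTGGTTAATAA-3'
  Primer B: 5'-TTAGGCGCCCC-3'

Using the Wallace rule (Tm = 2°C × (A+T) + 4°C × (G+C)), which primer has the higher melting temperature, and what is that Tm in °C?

Primer A: A+T=10, G+C=5 → Tm = 2(10)+4(5) = 40°C
Primer B: A+T=3, G+C=8 → Tm = 2(3)+4(8) = 38°C
40°C vs 38°C → primer A is higher.

Primer A, 40°C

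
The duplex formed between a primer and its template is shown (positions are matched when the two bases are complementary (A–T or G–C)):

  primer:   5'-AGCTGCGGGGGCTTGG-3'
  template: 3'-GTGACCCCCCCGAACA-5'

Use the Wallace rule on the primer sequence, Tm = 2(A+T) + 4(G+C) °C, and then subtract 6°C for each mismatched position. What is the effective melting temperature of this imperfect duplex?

Primer base counts: A=1, T=3, G=9, C=3 → A+T=4, G+C=12
Perfect-match Tm = 2(4) + 4(12) = 8 + 48 = 56°C
Mismatches (positions where the bases are not complementary): 4 (at positions 1, 2, 6, 16)
Effective Tm = 56 − 4×6 = 56 − 24 = 32°C

32°C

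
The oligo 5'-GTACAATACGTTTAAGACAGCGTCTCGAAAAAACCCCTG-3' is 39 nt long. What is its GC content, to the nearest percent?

44%

G=7, T=8, C=10, A=14
G+C = 7 + 10 = 17 out of 39 bases
%GC = 17/39 × 100 = 43.59% ≈ 44%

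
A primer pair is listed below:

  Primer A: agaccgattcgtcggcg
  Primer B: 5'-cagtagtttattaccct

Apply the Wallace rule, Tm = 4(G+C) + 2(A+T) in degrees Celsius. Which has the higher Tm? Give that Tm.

Primer A, 56°C

Primer A: A+T=6, G+C=11 → Tm = 2(6)+4(11) = 56°C
Primer B: A+T=11, G+C=6 → Tm = 2(11)+4(6) = 46°C
56°C vs 46°C → primer A is higher.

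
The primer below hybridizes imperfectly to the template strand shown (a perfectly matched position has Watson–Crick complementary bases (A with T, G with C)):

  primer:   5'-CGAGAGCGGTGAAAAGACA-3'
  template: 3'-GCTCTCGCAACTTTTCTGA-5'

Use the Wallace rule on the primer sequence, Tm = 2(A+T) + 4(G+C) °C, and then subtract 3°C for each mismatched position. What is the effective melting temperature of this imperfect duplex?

52°C

Primer base counts: A=8, T=1, G=7, C=3 → A+T=9, G+C=10
Perfect-match Tm = 2(9) + 4(10) = 18 + 40 = 58°C
Mismatches (positions where the bases are not complementary): 2 (at positions 9, 19)
Effective Tm = 58 − 2×3 = 58 − 6 = 52°C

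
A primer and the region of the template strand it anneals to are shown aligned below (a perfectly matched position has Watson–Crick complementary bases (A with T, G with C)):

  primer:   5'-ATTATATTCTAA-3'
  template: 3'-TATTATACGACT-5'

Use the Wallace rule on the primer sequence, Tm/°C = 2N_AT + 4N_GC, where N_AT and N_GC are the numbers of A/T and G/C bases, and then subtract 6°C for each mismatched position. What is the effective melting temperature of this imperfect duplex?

Primer base counts: A=5, T=6, G=0, C=1 → A+T=11, G+C=1
Perfect-match Tm = 2(11) + 4(1) = 22 + 4 = 26°C
Mismatches (positions where the bases are not complementary): 3 (at positions 3, 8, 11)
Effective Tm = 26 − 3×6 = 26 − 18 = 8°C

8°C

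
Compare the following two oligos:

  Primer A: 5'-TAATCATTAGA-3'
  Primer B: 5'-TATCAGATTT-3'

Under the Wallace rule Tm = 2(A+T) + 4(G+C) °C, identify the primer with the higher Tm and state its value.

Primer A, 26°C

Primer A: A+T=9, G+C=2 → Tm = 2(9)+4(2) = 26°C
Primer B: A+T=8, G+C=2 → Tm = 2(8)+4(2) = 24°C
26°C vs 24°C → primer A is higher.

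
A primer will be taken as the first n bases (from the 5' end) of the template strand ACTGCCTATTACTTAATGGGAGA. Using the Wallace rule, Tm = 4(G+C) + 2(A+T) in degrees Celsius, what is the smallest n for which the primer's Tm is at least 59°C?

First 21 bases: ACTGCCTATTACTTAATGGGA → Tm = 58°C (< 59°C)
First 22 bases: ACTGCCTATTACTTAATGGGAG → Tm = 62°C (≥ 59°C)
Each additional base adds 2°C (A/T) or 4°C (G/C), so Tm is non-decreasing in n; n = 22 is the first length to reach 59°C.

n = 22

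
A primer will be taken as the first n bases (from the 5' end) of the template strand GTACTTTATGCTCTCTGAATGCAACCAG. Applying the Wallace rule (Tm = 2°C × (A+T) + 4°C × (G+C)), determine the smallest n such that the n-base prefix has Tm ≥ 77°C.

n = 28

First 27 bases: GTACTTTATGCTCTCTGAATGCAACCA → Tm = 76°C (< 77°C)
First 28 bases: GTACTTTATGCTCTCTGAATGCAACCAG → Tm = 80°C (≥ 77°C)
Each additional base adds 2°C (A/T) or 4°C (G/C), so Tm is non-decreasing in n; n = 28 is the first length to reach 77°C.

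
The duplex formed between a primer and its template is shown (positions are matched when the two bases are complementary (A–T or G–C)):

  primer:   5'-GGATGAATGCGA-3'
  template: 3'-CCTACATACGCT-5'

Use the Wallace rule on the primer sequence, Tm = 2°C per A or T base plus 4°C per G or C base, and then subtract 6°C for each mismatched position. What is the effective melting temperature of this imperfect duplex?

Primer base counts: A=4, T=2, G=5, C=1 → A+T=6, G+C=6
Perfect-match Tm = 2(6) + 4(6) = 12 + 24 = 36°C
Mismatches (positions where the bases are not complementary): 1 (at position 6)
Effective Tm = 36 − 1×6 = 36 − 6 = 30°C

30°C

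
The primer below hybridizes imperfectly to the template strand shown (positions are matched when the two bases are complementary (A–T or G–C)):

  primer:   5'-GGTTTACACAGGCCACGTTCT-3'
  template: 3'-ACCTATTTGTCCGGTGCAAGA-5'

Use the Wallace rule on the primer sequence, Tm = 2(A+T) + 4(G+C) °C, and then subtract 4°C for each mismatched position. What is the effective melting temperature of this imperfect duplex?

Primer base counts: A=4, T=6, G=5, C=6 → A+T=10, G+C=11
Perfect-match Tm = 2(10) + 4(11) = 20 + 44 = 64°C
Mismatches (positions where the bases are not complementary): 4 (at positions 1, 3, 4, 7)
Effective Tm = 64 − 4×4 = 64 − 16 = 48°C

48°C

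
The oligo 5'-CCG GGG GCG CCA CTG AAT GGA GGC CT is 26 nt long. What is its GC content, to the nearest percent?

73%

Counting bases: C=8, G=11, A=4, T=3
G+C = 11 + 8 = 19 out of 26 bases
%GC = 19/26 × 100 = 73.08% ≈ 73%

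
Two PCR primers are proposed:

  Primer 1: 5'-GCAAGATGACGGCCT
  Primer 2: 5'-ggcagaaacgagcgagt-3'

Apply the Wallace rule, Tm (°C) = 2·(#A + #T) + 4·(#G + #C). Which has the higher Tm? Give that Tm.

Primer 1: A+T=6, G+C=9 → Tm = 2(6)+4(9) = 48°C
Primer 2: A+T=7, G+C=10 → Tm = 2(7)+4(10) = 54°C
48°C vs 54°C → primer 2 is higher.

Primer 2, 54°C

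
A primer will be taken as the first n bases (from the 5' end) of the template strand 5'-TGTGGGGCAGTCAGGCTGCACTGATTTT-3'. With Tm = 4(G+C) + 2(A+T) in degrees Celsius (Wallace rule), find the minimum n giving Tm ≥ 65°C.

n = 20

First 19 bases: TGTGGGGCAGTCAGGCTGC → Tm = 64°C (< 65°C)
First 20 bases: TGTGGGGCAGTCAGGCTGCA → Tm = 66°C (≥ 65°C)
Since every base adds ≥2°C, Tm only increases with n, so the threshold is first crossed at n = 20.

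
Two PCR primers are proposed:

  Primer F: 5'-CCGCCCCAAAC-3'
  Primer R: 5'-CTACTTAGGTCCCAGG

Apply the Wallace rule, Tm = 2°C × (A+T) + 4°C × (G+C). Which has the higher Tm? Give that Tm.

Primer R, 50°C

Primer F: A+T=3, G+C=8 → Tm = 2(3)+4(8) = 38°C
Primer R: A+T=7, G+C=9 → Tm = 2(7)+4(9) = 50°C
38°C vs 50°C → primer R is higher.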